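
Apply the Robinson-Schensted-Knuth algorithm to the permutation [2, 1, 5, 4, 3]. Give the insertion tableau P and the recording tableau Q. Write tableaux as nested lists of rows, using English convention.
P = [[1, 3], [2, 4], [5]], Q = [[1, 3], [2, 4], [5]]

Insert each entry of the permutation into P by Schensted row insertion, recording in Q the position of each new cell.

Insert 2: appended to row 1. P = [[2]].
Insert 1: 1 bumps 2 from row 1; 2 starts row 2. P = [[1], [2]].
Insert 5: appended to row 1. P = [[1, 5], [2]].
Insert 4: 4 bumps 5 from row 1; 5 appends to row 2. P = [[1, 4], [2, 5]].
Insert 3: 3 bumps 4 from row 1; 4 bumps 5 from row 2; 5 starts row 3. P = [[1, 3], [2, 4], [5]].

So P = [[1, 3], [2, 4], [5]], Q = [[1, 3], [2, 4], [5]].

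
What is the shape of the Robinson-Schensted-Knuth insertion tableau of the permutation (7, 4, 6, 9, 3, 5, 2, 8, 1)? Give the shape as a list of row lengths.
[3, 3, 1, 1, 1]

RSK row insertion gives P = [[1, 5, 8], [2, 6, 9], [3], [4], [7]], which has shape [3, 3, 1, 1, 1].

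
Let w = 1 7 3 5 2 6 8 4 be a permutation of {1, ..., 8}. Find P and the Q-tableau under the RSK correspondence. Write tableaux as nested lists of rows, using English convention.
P = [[1, 2, 4, 6, 8], [3, 5], [7]], Q = [[1, 2, 4, 6, 7], [3, 8], [5]]

Insert each entry of the permutation into P by Schensted row insertion, recording in Q the position of each new cell.

Insert 1: appended to row 1. P = [[1]].
Insert 7: appended to row 1. P = [[1, 7]].
Insert 3: 3 bumps 7 from row 1; 7 starts row 2. P = [[1, 3], [7]].
Insert 5: appended to row 1. P = [[1, 3, 5], [7]].
Insert 2: 2 bumps 3 from row 1; 3 bumps 7 from row 2; 7 starts row 3. P = [[1, 2, 5], [3], [7]].
Insert 6: appended to row 1. P = [[1, 2, 5, 6], [3], [7]].
Insert 8: appended to row 1. P = [[1, 2, 5, 6, 8], [3], [7]].
Insert 4: 4 bumps 5 from row 1; 5 appends to row 2. P = [[1, 2, 4, 6, 8], [3, 5], [7]].

So P = [[1, 2, 4, 6, 8], [3, 5], [7]], Q = [[1, 2, 4, 6, 7], [3, 8], [5]].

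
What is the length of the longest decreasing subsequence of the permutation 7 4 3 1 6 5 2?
4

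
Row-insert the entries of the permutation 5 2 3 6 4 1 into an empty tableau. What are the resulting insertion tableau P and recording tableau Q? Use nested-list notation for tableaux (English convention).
P = [[1, 3, 4], [2, 6], [5]], Q = [[1, 3, 4], [2, 5], [6]]

Insert each entry of the permutation into P by Schensted row insertion, recording in Q the position of each new cell.

Insert 5: appended to row 1. P = [[5]], Q = [[1]].
Insert 2: 2 bumps 5 from row 1; 5 starts row 2. P = [[2], [5]], Q = [[1], [2]].
Insert 3: appended to row 1. P = [[2, 3], [5]], Q = [[1, 3], [2]].
Insert 6: appended to row 1. P = [[2, 3, 6], [5]], Q = [[1, 3, 4], [2]].
Insert 4: 4 bumps 6 from row 1; 6 appends to row 2. P = [[2, 3, 4], [5, 6]], Q = [[1, 3, 4], [2, 5]].
Insert 1: 1 bumps 2 from row 1; 2 bumps 5 from row 2; 5 starts row 3. P = [[1, 3, 4], [2, 6], [5]], Q = [[1, 3, 4], [2, 5], [6]].

So P = [[1, 3, 4], [2, 6], [5]], Q = [[1, 3, 4], [2, 5], [6]].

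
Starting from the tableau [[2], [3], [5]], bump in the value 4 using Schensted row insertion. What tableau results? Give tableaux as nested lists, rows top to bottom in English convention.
[[2, 4], [3], [5]]

4 is larger than every entry of row 1, so it is appended to row 1. The new tableau is [[2, 4], [3], [5]].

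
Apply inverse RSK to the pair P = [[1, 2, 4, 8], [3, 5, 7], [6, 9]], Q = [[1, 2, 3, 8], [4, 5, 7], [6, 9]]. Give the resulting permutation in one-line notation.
3 6 9 1 5 2 7 8 4

Reverse the RSK construction: for i from n down to 1, find the cell of Q containing i, remove the entry at that cell from P, and reverse-bump it up through P; the value ejected from row 1 is w(i).

Step i=9: Q has 9 at row 3, column 2; remove 9 from row 3 of P and reverse-bump: 9 enters row 2 and ejects 7; 7 enters row 1 and ejects 4. So w(9) = 4. P is now [[1, 2, 7, 8], [3, 5, 9], [6]].
Step i=8: Q has 8 at row 1, column 4; remove that cell from P, ejecting 8. So w(8) = 8. P is now [[1, 2, 7], [3, 5, 9], [6]].
Step i=7: Q has 7 at row 2, column 3; remove 9 from row 2 of P and reverse-bump: 9 enters row 1 and ejects 7. So w(7) = 7. P is now [[1, 2, 9], [3, 5], [6]].
Step i=6: Q has 6 at row 3, column 1; remove 6 from row 3 of P and reverse-bump: 6 enters row 2 and ejects 5; 5 enters row 1 and ejects 2. So w(6) = 2. P is now [[1, 5, 9], [3, 6]].
Step i=5: Q has 5 at row 2, column 2; remove 6 from row 2 of P and reverse-bump: 6 enters row 1 and ejects 5. So w(5) = 5. P is now [[1, 6, 9], [3]].
Step i=4: Q has 4 at row 2, column 1; remove 3 from row 2 of P and reverse-bump: 3 enters row 1 and ejects 1. So w(4) = 1. P is now [[3, 6, 9]].
Step i=3: Q has 3 at row 1, column 3; remove that cell from P, ejecting 9. So w(3) = 9. P is now [[3, 6]].
Step i=2: Q has 2 at row 1, column 2; remove that cell from P, ejecting 6. So w(2) = 6. P is now [[3]].
Step i=1: Q has 1 at row 1, column 1; remove that cell from P, ejecting 3. So w(1) = 3. P is now [].

So w = 3 6 9 1 5 2 7 8 4.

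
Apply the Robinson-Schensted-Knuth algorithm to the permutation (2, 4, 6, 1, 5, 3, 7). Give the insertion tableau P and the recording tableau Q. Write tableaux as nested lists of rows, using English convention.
P = [[1, 3, 5, 7], [2, 4], [6]], Q = [[1, 2, 3, 7], [4, 5], [6]]

Insert each entry of the permutation into P by Schensted row insertion, recording in Q the position of each new cell.

Insert 2: appended to row 1. P = [[2]].
Insert 4: appended to row 1. P = [[2, 4]].
Insert 6: appended to row 1. P = [[2, 4, 6]].
Insert 1: 1 bumps 2 from row 1; 2 starts row 2. P = [[1, 4, 6], [2]].
Insert 5: 5 bumps 6 from row 1; 6 appends to row 2. P = [[1, 4, 5], [2, 6]].
Insert 3: 3 bumps 4 from row 1; 4 bumps 6 from row 2; 6 starts row 3. P = [[1, 3, 5], [2, 4], [6]].
Insert 7: appended to row 1. P = [[1, 3, 5, 7], [2, 4], [6]].

So P = [[1, 3, 5, 7], [2, 4], [6]], Q = [[1, 2, 3, 7], [4, 5], [6]].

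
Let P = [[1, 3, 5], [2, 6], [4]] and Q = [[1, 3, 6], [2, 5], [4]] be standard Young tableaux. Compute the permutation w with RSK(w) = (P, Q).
4 2 6 1 3 5

Reverse the RSK construction: for i from n down to 1, find the cell of Q containing i, remove the entry at that cell from P, and reverse-bump it up through P; the value ejected from row 1 is w(i).

Step i=6: Q has 6 at row 1, column 3; remove that cell from P, ejecting 5. So w(6) = 5. P is now [[1, 3], [2, 6], [4]].
Step i=5: Q has 5 at row 2, column 2; remove 6 from row 2 of P and reverse-bump: 6 enters row 1 and ejects 3. So w(5) = 3. P is now [[1, 6], [2], [4]].
Step i=4: Q has 4 at row 3, column 1; remove 4 from row 3 of P and reverse-bump: 4 enters row 2 and ejects 2; 2 enters row 1 and ejects 1. So w(4) = 1. P is now [[2, 6], [4]].
Step i=3: Q has 3 at row 1, column 2; remove that cell from P, ejecting 6. So w(3) = 6. P is now [[2], [4]].
Step i=2: Q has 2 at row 2, column 1; remove 4 from row 2 of P and reverse-bump: 4 enters row 1 and ejects 2. So w(2) = 2. P is now [[4]].
Step i=1: Q has 1 at row 1, column 1; remove that cell from P, ejecting 4. So w(1) = 4. P is now [].

So w = 4 2 6 1 3 5.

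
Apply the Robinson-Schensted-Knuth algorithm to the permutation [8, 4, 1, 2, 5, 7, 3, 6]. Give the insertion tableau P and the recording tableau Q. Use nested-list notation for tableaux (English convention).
Insert each entry of the permutation into P by Schensted row insertion, recording in Q the position of each new cell.

Insert 8: appended to row 1. P = [[8]].
Insert 4: 4 bumps 8 from row 1; 8 starts row 2. P = [[4], [8]].
Insert 1: 1 bumps 4 from row 1; 4 bumps 8 from row 2; 8 starts row 3. P = [[1], [4], [8]].
Insert 2: appended to row 1. P = [[1, 2], [4], [8]].
Insert 5: appended to row 1. P = [[1, 2, 5], [4], [8]].
Insert 7: appended to row 1. P = [[1, 2, 5, 7], [4], [8]].
Insert 3: 3 bumps 5 from row 1; 5 appends to row 2. P = [[1, 2, 3, 7], [4, 5], [8]].
Insert 6: 6 bumps 7 from row 1; 7 appends to row 2. P = [[1, 2, 3, 6], [4, 5, 7], [8]].

So P = [[1, 2, 3, 6], [4, 5, 7], [8]], Q = [[1, 4, 5, 6], [2, 7, 8], [3]].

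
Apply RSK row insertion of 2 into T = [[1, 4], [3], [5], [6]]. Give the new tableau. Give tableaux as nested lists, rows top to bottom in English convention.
In row 1, 2 replaces 4 (the leftmost entry greater than 2); 4 is bumped to row 2. 4 is appended to row 2. The new tableau is [[1, 2], [3, 4], [5], [6]].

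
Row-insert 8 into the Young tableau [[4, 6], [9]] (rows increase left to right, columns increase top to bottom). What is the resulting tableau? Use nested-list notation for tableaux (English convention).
8 is larger than every entry of row 1, so it is appended to row 1. The new tableau is [[4, 6, 8], [9]].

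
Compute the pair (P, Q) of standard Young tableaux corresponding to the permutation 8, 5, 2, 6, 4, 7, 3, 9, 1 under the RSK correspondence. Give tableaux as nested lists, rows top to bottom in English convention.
P = [[1, 3, 7, 9], [2, 6], [4], [5], [8]], Q = [[1, 4, 6, 8], [2, 5], [3], [7], [9]]

Insert each entry of the permutation into P by Schensted row insertion, recording in Q the position of each new cell.

Insert 8: appended to row 1. P = [[8]].
Insert 5: 5 bumps 8 from row 1; 8 starts row 2. P = [[5], [8]].
Insert 2: 2 bumps 5 from row 1; 5 bumps 8 from row 2; 8 starts row 3. P = [[2], [5], [8]].
Insert 6: appended to row 1. P = [[2, 6], [5], [8]].
Insert 4: 4 bumps 6 from row 1; 6 appends to row 2. P = [[2, 4], [5, 6], [8]].
Insert 7: appended to row 1. P = [[2, 4, 7], [5, 6], [8]].
Insert 3: 3 bumps 4 from row 1; 4 bumps 5 from row 2; 5 bumps 8 from row 3; 8 starts row 4. P = [[2, 3, 7], [4, 6], [5], [8]].
Insert 9: appended to row 1. P = [[2, 3, 7, 9], [4, 6], [5], [8]].
Insert 1: 1 bumps 2 from row 1; 2 bumps 4 from row 2; 4 bumps 5 from row 3; 5 bumps 8 from row 4; 8 starts row 5. P = [[1, 3, 7, 9], [2, 6], [4], [5], [8]].

So P = [[1, 3, 7, 9], [2, 6], [4], [5], [8]], Q = [[1, 4, 6, 8], [2, 5], [3], [7], [9]].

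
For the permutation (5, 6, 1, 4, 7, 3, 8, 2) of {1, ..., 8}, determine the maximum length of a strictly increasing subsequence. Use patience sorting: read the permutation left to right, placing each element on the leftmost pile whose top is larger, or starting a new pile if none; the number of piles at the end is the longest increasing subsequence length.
5: new pile. tops = [5]
6: new pile. tops = [5, 6]
1: onto pile 1 (replacing 5). tops = [1, 6]
4: onto pile 2 (replacing 6). tops = [1, 4]
7: new pile. tops = [1, 4, 7]
3: onto pile 2 (replacing 4). tops = [1, 3, 7]
8: new pile. tops = [1, 3, 7, 8]
2: onto pile 2 (replacing 3). tops = [1, 2, 7, 8]

4 piles, so the longest increasing subsequence has length 4.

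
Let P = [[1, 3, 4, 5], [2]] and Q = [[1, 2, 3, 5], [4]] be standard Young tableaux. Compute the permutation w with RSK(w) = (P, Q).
Reverse the RSK construction: for i from n down to 1, find the cell of Q containing i, remove the entry at that cell from P, and reverse-bump it up through P; the value ejected from row 1 is w(i).

Step i=5: Q has 5 at row 1, column 4; remove that cell from P, ejecting 5. So w(5) = 5. P is now [[1, 3, 4], [2]].
Step i=4: Q has 4 at row 2, column 1; remove 2 from row 2 of P and reverse-bump: 2 enters row 1 and ejects 1. So w(4) = 1. P is now [[2, 3, 4]].
Step i=3: Q has 3 at row 1, column 3; remove that cell from P, ejecting 4. So w(3) = 4. P is now [[2, 3]].
Step i=2: Q has 2 at row 1, column 2; remove that cell from P, ejecting 3. So w(2) = 3. P is now [[2]].
Step i=1: Q has 1 at row 1, column 1; remove that cell from P, ejecting 2. So w(1) = 2. P is now [].

So w = 2 3 4 1 5.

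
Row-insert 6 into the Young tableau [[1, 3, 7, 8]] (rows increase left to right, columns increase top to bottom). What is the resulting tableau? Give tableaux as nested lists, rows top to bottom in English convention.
[[1, 3, 6, 8], [7]]

In row 1, 6 replaces 7 (the leftmost entry greater than 6); 7 is bumped to row 2. 7 starts a new row 2. The new tableau is [[1, 3, 6, 8], [7]].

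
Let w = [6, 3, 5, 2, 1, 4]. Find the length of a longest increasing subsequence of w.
2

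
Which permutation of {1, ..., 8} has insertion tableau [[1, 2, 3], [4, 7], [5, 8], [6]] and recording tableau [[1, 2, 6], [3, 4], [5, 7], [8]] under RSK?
Reverse the RSK construction: for i from n down to 1, find the cell of Q containing i, remove the entry at that cell from P, and reverse-bump it up through P; the value ejected from row 1 is w(i).

Step i=8: Q has 8 at row 4, column 1; remove 6 from row 4 of P and reverse-bump: 6 enters row 3 and ejects 5; 5 enters row 2 and ejects 4; 4 enters row 1 and ejects 3. So w(8) = 3. P is now [[1, 2, 4], [5, 7], [6, 8]].
Step i=7: Q has 7 at row 3, column 2; remove 8 from row 3 of P and reverse-bump: 8 enters row 2 and ejects 7; 7 enters row 1 and ejects 4. So w(7) = 4. P is now [[1, 2, 7], [5, 8], [6]].
Step i=6: Q has 6 at row 1, column 3; remove that cell from P, ejecting 7. So w(6) = 7. P is now [[1, 2], [5, 8], [6]].
Step i=5: Q has 5 at row 3, column 1; remove 6 from row 3 of P and reverse-bump: 6 enters row 2 and ejects 5; 5 enters row 1 and ejects 2. So w(5) = 2. P is now [[1, 5], [6, 8]].
Step i=4: Q has 4 at row 2, column 2; remove 8 from row 2 of P and reverse-bump: 8 enters row 1 and ejects 5. So w(4) = 5. P is now [[1, 8], [6]].
Step i=3: Q has 3 at row 2, column 1; remove 6 from row 2 of P and reverse-bump: 6 enters row 1 and ejects 1. So w(3) = 1. P is now [[6, 8]].
Step i=2: Q has 2 at row 1, column 2; remove that cell from P, ejecting 8. So w(2) = 8. P is now [[6]].
Step i=1: Q has 1 at row 1, column 1; remove that cell from P, ejecting 6. So w(1) = 6. P is now [].

So w = 6 8 1 5 2 7 4 3.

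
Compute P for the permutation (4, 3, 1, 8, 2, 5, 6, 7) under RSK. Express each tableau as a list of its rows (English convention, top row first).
P = [[1, 2, 5, 6, 7], [3, 8], [4]]

Insert 4: appended to row 1. P = [[4]].
Insert 3: 3 bumps 4 from row 1; 4 starts row 2. P = [[3], [4]].
Insert 1: 1 bumps 3 from row 1; 3 bumps 4 from row 2; 4 starts row 3. P = [[1], [3], [4]].
Insert 8: appended to row 1. P = [[1, 8], [3], [4]].
Insert 2: 2 bumps 8 from row 1; 8 appends to row 2. P = [[1, 2], [3, 8], [4]].
Insert 5: appended to row 1. P = [[1, 2, 5], [3, 8], [4]].
Insert 6: appended to row 1. P = [[1, 2, 5, 6], [3, 8], [4]].
Insert 7: appended to row 1. P = [[1, 2, 5, 6, 7], [3, 8], [4]].

So P = [[1, 2, 5, 6, 7], [3, 8], [4]].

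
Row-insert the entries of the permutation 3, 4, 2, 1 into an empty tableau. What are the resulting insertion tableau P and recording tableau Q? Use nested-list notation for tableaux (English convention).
P = [[1, 4], [2], [3]], Q = [[1, 2], [3], [4]]

Insert each entry of the permutation into P by Schensted row insertion, recording in Q the position of each new cell.

Insert 3: appended to row 1. P = [[3]].
Insert 4: appended to row 1. P = [[3, 4]].
Insert 2: 2 bumps 3 from row 1; 3 starts row 2. P = [[2, 4], [3]].
Insert 1: 1 bumps 2 from row 1; 2 bumps 3 from row 2; 3 starts row 3. P = [[1, 4], [2], [3]].

So P = [[1, 4], [2], [3]], Q = [[1, 2], [3], [4]].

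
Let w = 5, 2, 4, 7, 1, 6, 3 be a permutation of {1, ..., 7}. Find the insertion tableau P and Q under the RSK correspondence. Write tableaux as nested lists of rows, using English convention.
P = [[1, 3, 6], [2, 4], [5, 7]], Q = [[1, 3, 4], [2, 6], [5, 7]]

Insert each entry of the permutation into P by Schensted row insertion, recording in Q the position of each new cell.

Insert 5: appended to row 1. P = [[5]], Q = [[1]].
Insert 2: 2 bumps 5 from row 1; 5 starts row 2. P = [[2], [5]], Q = [[1], [2]].
Insert 4: appended to row 1. P = [[2, 4], [5]], Q = [[1, 3], [2]].
Insert 7: appended to row 1. P = [[2, 4, 7], [5]], Q = [[1, 3, 4], [2]].
Insert 1: 1 bumps 2 from row 1; 2 bumps 5 from row 2; 5 starts row 3. P = [[1, 4, 7], [2], [5]], Q = [[1, 3, 4], [2], [5]].
Insert 6: 6 bumps 7 from row 1; 7 appends to row 2. P = [[1, 4, 6], [2, 7], [5]], Q = [[1, 3, 4], [2, 6], [5]].
Insert 3: 3 bumps 4 from row 1; 4 bumps 7 from row 2; 7 appends to row 3. P = [[1, 3, 6], [2, 4], [5, 7]], Q = [[1, 3, 4], [2, 6], [5, 7]].

So P = [[1, 3, 6], [2, 4], [5, 7]], Q = [[1, 3, 4], [2, 6], [5, 7]].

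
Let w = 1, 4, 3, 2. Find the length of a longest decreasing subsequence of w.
3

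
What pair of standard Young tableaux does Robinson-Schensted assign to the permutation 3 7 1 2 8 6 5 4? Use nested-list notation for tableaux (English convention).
P = [[1, 2, 4], [3, 5, 8], [6], [7]], Q = [[1, 2, 5], [3, 4, 6], [7], [8]]

Insert each entry of the permutation into P by Schensted row insertion, recording in Q the position of each new cell.

Insert 3: appended to row 1. P = [[3]].
Insert 7: appended to row 1. P = [[3, 7]].
Insert 1: 1 bumps 3 from row 1; 3 starts row 2. P = [[1, 7], [3]].
Insert 2: 2 bumps 7 from row 1; 7 appends to row 2. P = [[1, 2], [3, 7]].
Insert 8: appended to row 1. P = [[1, 2, 8], [3, 7]].
Insert 6: 6 bumps 8 from row 1; 8 appends to row 2. P = [[1, 2, 6], [3, 7, 8]].
Insert 5: 5 bumps 6 from row 1; 6 bumps 7 from row 2; 7 starts row 3. P = [[1, 2, 5], [3, 6, 8], [7]].
Insert 4: 4 bumps 5 from row 1; 5 bumps 6 from row 2; 6 bumps 7 from row 3; 7 starts row 4. P = [[1, 2, 4], [3, 5, 8], [6], [7]].

So P = [[1, 2, 4], [3, 5, 8], [6], [7]], Q = [[1, 2, 5], [3, 4, 6], [7], [8]].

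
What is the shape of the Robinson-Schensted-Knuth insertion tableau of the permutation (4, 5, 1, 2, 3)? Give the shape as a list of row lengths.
[3, 2]

RSK row insertion gives P = [[1, 2, 3], [4, 5]], which has shape [3, 2].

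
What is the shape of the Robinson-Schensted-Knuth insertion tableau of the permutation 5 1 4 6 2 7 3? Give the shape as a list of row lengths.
Row-insert each entry into an empty tableau.

After inserting 5: P = [[5]].
After inserting 1: P = [[1], [5]].
After inserting 4: P = [[1, 4], [5]].
After inserting 6: P = [[1, 4, 6], [5]].
After inserting 2: P = [[1, 2, 6], [4], [5]].
After inserting 7: P = [[1, 2, 6, 7], [4], [5]].
After inserting 3: P = [[1, 2, 3, 7], [4, 6], [5]].

The final insertion tableau P = [[1, 2, 3, 7], [4, 6], [5]] has shape [4, 2, 1].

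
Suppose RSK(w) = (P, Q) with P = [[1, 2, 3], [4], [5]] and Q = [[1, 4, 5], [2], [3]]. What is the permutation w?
5 4 1 2 3

Reverse the RSK construction: for i from n down to 1, find the cell of Q containing i, remove the entry at that cell from P, and reverse-bump it up through P; the value ejected from row 1 is w(i).

Step i=5: Q has 5 at row 1, column 3; remove that cell from P, ejecting 3. So w(5) = 3. P is now [[1, 2], [4], [5]].
Step i=4: Q has 4 at row 1, column 2; remove that cell from P, ejecting 2. So w(4) = 2. P is now [[1], [4], [5]].
Step i=3: Q has 3 at row 3, column 1; remove 5 from row 3 of P and reverse-bump: 5 enters row 2 and ejects 4; 4 enters row 1 and ejects 1. So w(3) = 1. P is now [[4], [5]].
Step i=2: Q has 2 at row 2, column 1; remove 5 from row 2 of P and reverse-bump: 5 enters row 1 and ejects 4. So w(2) = 4. P is now [[5]].
Step i=1: Q has 1 at row 1, column 1; remove that cell from P, ejecting 5. So w(1) = 5. P is now [].

So w = 5 4 1 2 3.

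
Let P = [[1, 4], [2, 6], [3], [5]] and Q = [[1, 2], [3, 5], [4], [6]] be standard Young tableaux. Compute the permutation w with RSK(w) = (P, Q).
5 6 3 2 4 1

Reverse the RSK construction: for i from n down to 1, find the cell of Q containing i, remove the entry at that cell from P, and reverse-bump it up through P; the value ejected from row 1 is w(i).

Step i=6: Q has 6 at row 4, column 1; remove 5 from row 4 of P and reverse-bump: 5 enters row 3 and ejects 3; 3 enters row 2 and ejects 2; 2 enters row 1 and ejects 1. So w(6) = 1. P is now [[2, 4], [3, 6], [5]].
Step i=5: Q has 5 at row 2, column 2; remove 6 from row 2 of P and reverse-bump: 6 enters row 1 and ejects 4. So w(5) = 4. P is now [[2, 6], [3], [5]].
Step i=4: Q has 4 at row 3, column 1; remove 5 from row 3 of P and reverse-bump: 5 enters row 2 and ejects 3; 3 enters row 1 and ejects 2. So w(4) = 2. P is now [[3, 6], [5]].
Step i=3: Q has 3 at row 2, column 1; remove 5 from row 2 of P and reverse-bump: 5 enters row 1 and ejects 3. So w(3) = 3. P is now [[5, 6]].
Step i=2: Q has 2 at row 1, column 2; remove that cell from P, ejecting 6. So w(2) = 6. P is now [[5]].
Step i=1: Q has 1 at row 1, column 1; remove that cell from P, ejecting 5. So w(1) = 5. P is now [].

So w = 5 6 3 2 4 1.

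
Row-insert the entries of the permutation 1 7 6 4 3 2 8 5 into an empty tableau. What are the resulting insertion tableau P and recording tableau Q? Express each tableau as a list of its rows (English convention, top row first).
P = [[1, 2, 5], [3, 8], [4], [6], [7]], Q = [[1, 2, 7], [3, 8], [4], [5], [6]]

Insert each entry of the permutation into P by Schensted row insertion, recording in Q the position of each new cell.

Insert 1: appended to row 1. P = [[1]].
Insert 7: appended to row 1. P = [[1, 7]].
Insert 6: 6 bumps 7 from row 1; 7 starts row 2. P = [[1, 6], [7]].
Insert 4: 4 bumps 6 from row 1; 6 bumps 7 from row 2; 7 starts row 3. P = [[1, 4], [6], [7]].
Insert 3: 3 bumps 4 from row 1; 4 bumps 6 from row 2; 6 bumps 7 from row 3; 7 starts row 4. P = [[1, 3], [4], [6], [7]].
Insert 2: 2 bumps 3 from row 1; 3 bumps 4 from row 2; 4 bumps 6 from row 3; 6 bumps 7 from row 4; 7 starts row 5. P = [[1, 2], [3], [4], [6], [7]].
Insert 8: appended to row 1. P = [[1, 2, 8], [3], [4], [6], [7]].
Insert 5: 5 bumps 8 from row 1; 8 appends to row 2. P = [[1, 2, 5], [3, 8], [4], [6], [7]].

So P = [[1, 2, 5], [3, 8], [4], [6], [7]], Q = [[1, 2, 7], [3, 8], [4], [5], [6]].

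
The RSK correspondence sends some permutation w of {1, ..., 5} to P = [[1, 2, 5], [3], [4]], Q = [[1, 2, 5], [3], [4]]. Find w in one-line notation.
Reverse the RSK construction: for i from n down to 1, find the cell of Q containing i, remove the entry at that cell from P, and reverse-bump it up through P; the value ejected from row 1 is w(i).

Step i=5: Q has 5 at row 1, column 3; remove that cell from P, ejecting 5. So w(5) = 5. P is now [[1, 2], [3], [4]].
Step i=4: Q has 4 at row 3, column 1; remove 4 from row 3 of P and reverse-bump: 4 enters row 2 and ejects 3; 3 enters row 1 and ejects 2. So w(4) = 2. P is now [[1, 3], [4]].
Step i=3: Q has 3 at row 2, column 1; remove 4 from row 2 of P and reverse-bump: 4 enters row 1 and ejects 3. So w(3) = 3. P is now [[1, 4]].
Step i=2: Q has 2 at row 1, column 2; remove that cell from P, ejecting 4. So w(2) = 4. P is now [[1]].
Step i=1: Q has 1 at row 1, column 1; remove that cell from P, ejecting 1. So w(1) = 1. P is now [].

So w = 1 4 3 2 5.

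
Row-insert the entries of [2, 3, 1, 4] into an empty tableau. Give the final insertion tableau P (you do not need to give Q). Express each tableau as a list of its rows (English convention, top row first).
P = [[1, 3, 4], [2]]

Insert 2: appended to row 1. P = [[2]].
Insert 3: appended to row 1. P = [[2, 3]].
Insert 1: 1 bumps 2 from row 1; 2 starts row 2. P = [[1, 3], [2]].
Insert 4: appended to row 1. P = [[1, 3, 4], [2]].

So P = [[1, 3, 4], [2]].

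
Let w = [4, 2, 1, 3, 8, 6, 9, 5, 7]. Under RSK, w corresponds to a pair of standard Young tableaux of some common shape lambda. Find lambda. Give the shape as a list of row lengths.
Row-insert each entry into an empty tableau.

After inserting 4: P = [[4]].
After inserting 2: P = [[2], [4]].
After inserting 1: P = [[1], [2], [4]].
After inserting 3: P = [[1, 3], [2], [4]].
After inserting 8: P = [[1, 3, 8], [2], [4]].
After inserting 6: P = [[1, 3, 6], [2, 8], [4]].
After inserting 9: P = [[1, 3, 6, 9], [2, 8], [4]].
After inserting 5: P = [[1, 3, 5, 9], [2, 6], [4, 8]].
After inserting 7: P = [[1, 3, 5, 7], [2, 6, 9], [4, 8]].

The final insertion tableau P = [[1, 3, 5, 7], [2, 6, 9], [4, 8]] has shape [4, 3, 2].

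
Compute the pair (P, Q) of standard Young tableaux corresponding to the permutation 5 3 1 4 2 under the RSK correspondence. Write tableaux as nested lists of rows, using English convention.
P = [[1, 2], [3, 4], [5]], Q = [[1, 4], [2, 5], [3]]

Insert each entry of the permutation into P by Schensted row insertion, recording in Q the position of each new cell.

After inserting 5: P = [[5]].
After inserting 3: P = [[3], [5]].
After inserting 1: P = [[1], [3], [5]].
After inserting 4: P = [[1, 4], [3], [5]].
After inserting 2: P = [[1, 2], [3, 4], [5]].

So P = [[1, 2], [3, 4], [5]], Q = [[1, 4], [2, 5], [3]].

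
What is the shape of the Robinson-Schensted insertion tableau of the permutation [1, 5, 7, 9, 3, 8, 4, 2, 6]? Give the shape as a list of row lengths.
[4, 3, 1, 1]

Row-insert each entry into an empty tableau.

After inserting 1: P = [[1]].
After inserting 5: P = [[1, 5]].
After inserting 7: P = [[1, 5, 7]].
After inserting 9: P = [[1, 5, 7, 9]].
After inserting 3: P = [[1, 3, 7, 9], [5]].
After inserting 8: P = [[1, 3, 7, 8], [5, 9]].
After inserting 4: P = [[1, 3, 4, 8], [5, 7], [9]].
After inserting 2: P = [[1, 2, 4, 8], [3, 7], [5], [9]].
After inserting 6: P = [[1, 2, 4, 6], [3, 7, 8], [5], [9]].

The final insertion tableau P = [[1, 2, 4, 6], [3, 7, 8], [5], [9]] has shape [4, 3, 1, 1].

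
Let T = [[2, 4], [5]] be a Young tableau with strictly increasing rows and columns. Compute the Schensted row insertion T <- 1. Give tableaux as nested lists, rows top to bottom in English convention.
In row 1, 1 replaces 2 (the leftmost entry greater than 1); 2 is bumped to row 2. In row 2, 2 replaces 5 (the leftmost entry greater than 2); 5 is bumped to row 3. 5 starts a new row 3. The new tableau is [[1, 4], [2], [5]].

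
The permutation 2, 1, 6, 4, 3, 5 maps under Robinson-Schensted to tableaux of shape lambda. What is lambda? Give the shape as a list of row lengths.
[3, 2, 1]

Row-insert each entry into an empty tableau.

After inserting 2: P = [[2]].
After inserting 1: P = [[1], [2]].
After inserting 6: P = [[1, 6], [2]].
After inserting 4: P = [[1, 4], [2, 6]].
After inserting 3: P = [[1, 3], [2, 4], [6]].
After inserting 5: P = [[1, 3, 5], [2, 4], [6]].

The final insertion tableau P = [[1, 3, 5], [2, 4], [6]] has shape [3, 2, 1].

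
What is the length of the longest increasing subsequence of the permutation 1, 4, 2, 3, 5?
4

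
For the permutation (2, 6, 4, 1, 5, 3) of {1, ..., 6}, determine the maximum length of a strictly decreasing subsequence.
3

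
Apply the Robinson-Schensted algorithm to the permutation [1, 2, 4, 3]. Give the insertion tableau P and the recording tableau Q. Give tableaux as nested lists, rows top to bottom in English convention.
Insert each entry of the permutation into P by Schensted row insertion, recording in Q the position of each new cell.

Insert 1: appended to row 1. P = [[1]].
Insert 2: appended to row 1. P = [[1, 2]].
Insert 4: appended to row 1. P = [[1, 2, 4]].
Insert 3: 3 bumps 4 from row 1; 4 starts row 2. P = [[1, 2, 3], [4]].

So P = [[1, 2, 3], [4]], Q = [[1, 2, 3], [4]].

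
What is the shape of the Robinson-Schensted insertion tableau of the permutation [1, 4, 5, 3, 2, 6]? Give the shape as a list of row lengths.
[4, 1, 1]

Row-insert each entry into an empty tableau.

After inserting 1: P = [[1]].
After inserting 4: P = [[1, 4]].
After inserting 5: P = [[1, 4, 5]].
After inserting 3: P = [[1, 3, 5], [4]].
After inserting 2: P = [[1, 2, 5], [3], [4]].
After inserting 6: P = [[1, 2, 5, 6], [3], [4]].

The final insertion tableau P = [[1, 2, 5, 6], [3], [4]] has shape [4, 1, 1].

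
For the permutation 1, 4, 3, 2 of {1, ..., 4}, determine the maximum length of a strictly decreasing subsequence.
3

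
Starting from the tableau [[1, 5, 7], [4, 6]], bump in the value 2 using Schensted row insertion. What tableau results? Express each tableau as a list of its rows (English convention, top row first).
In row 1, 2 replaces 5 (the leftmost entry greater than 2); 5 is bumped to row 2. In row 2, 5 replaces 6 (the leftmost entry greater than 5); 6 is bumped to row 3. 6 starts a new row 3. The new tableau is [[1, 2, 7], [4, 5], [6]].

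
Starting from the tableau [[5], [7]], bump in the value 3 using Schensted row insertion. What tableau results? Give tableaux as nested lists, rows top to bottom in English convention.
[[3], [5], [7]]

In row 1, 3 replaces 5 (the leftmost entry greater than 3); 5 is bumped to row 2. In row 2, 5 replaces 7 (the leftmost entry greater than 5); 7 is bumped to row 3. 7 starts a new row 3. The new tableau is [[3], [5], [7]].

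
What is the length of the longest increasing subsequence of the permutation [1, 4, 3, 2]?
2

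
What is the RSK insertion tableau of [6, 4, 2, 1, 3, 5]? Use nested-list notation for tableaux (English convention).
P = [[1, 3, 5], [2], [4], [6]]

Insert 6: appended to row 1. P = [[6]].
Insert 4: 4 bumps 6 from row 1; 6 starts row 2. P = [[4], [6]].
Insert 2: 2 bumps 4 from row 1; 4 bumps 6 from row 2; 6 starts row 3. P = [[2], [4], [6]].
Insert 1: 1 bumps 2 from row 1; 2 bumps 4 from row 2; 4 bumps 6 from row 3; 6 starts row 4. P = [[1], [2], [4], [6]].
Insert 3: appended to row 1. P = [[1, 3], [2], [4], [6]].
Insert 5: appended to row 1. P = [[1, 3, 5], [2], [4], [6]].

So P = [[1, 3, 5], [2], [4], [6]].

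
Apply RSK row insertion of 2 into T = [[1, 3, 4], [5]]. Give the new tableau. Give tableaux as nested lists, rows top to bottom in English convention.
In row 1, 2 replaces 3 (the leftmost entry greater than 2); 3 is bumped to row 2. In row 2, 3 replaces 5 (the leftmost entry greater than 3); 5 is bumped to row 3. 5 starts a new row 3. The new tableau is [[1, 2, 4], [3], [5]].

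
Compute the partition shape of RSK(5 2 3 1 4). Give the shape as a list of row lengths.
Row-insert each entry into an empty tableau.

After inserting 5: P = [[5]].
After inserting 2: P = [[2], [5]].
After inserting 3: P = [[2, 3], [5]].
After inserting 1: P = [[1, 3], [2], [5]].
After inserting 4: P = [[1, 3, 4], [2], [5]].

The final insertion tableau P = [[1, 3, 4], [2], [5]] has shape [3, 1, 1].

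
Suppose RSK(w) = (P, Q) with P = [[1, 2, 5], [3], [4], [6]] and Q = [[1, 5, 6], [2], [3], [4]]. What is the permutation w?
Reverse RSK: for i = n, n-1, ..., 1, locate i in Q, remove the corresponding corner cell from P, and reverse-bump its entry up through P; the value ejected from row 1 is w(i).

So w = 6 4 3 1 2 5.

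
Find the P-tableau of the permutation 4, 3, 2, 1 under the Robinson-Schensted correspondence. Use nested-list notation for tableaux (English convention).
P = [[1], [2], [3], [4]]

Insert 4: appended to row 1. P = [[4]].
Insert 3: 3 bumps 4 from row 1; 4 starts row 2. P = [[3], [4]].
Insert 2: 2 bumps 3 from row 1; 3 bumps 4 from row 2; 4 starts row 3. P = [[2], [3], [4]].
Insert 1: 1 bumps 2 from row 1; 2 bumps 3 from row 2; 3 bumps 4 from row 3; 4 starts row 4. P = [[1], [2], [3], [4]].

So P = [[1], [2], [3], [4]].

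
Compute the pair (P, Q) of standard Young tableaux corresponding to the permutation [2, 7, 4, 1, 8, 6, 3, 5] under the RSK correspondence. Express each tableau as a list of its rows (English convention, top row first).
Insert each entry of the permutation into P by Schensted row insertion, recording in Q the position of each new cell.

Insert 2: appended to row 1. P = [[2]], Q = [[1]].
Insert 7: appended to row 1. P = [[2, 7]], Q = [[1, 2]].
Insert 4: 4 bumps 7 from row 1; 7 starts row 2. P = [[2, 4], [7]], Q = [[1, 2], [3]].
Insert 1: 1 bumps 2 from row 1; 2 bumps 7 from row 2; 7 starts row 3. P = [[1, 4], [2], [7]], Q = [[1, 2], [3], [4]].
Insert 8: appended to row 1. P = [[1, 4, 8], [2], [7]], Q = [[1, 2, 5], [3], [4]].
Insert 6: 6 bumps 8 from row 1; 8 appends to row 2. P = [[1, 4, 6], [2, 8], [7]], Q = [[1, 2, 5], [3, 6], [4]].
Insert 3: 3 bumps 4 from row 1; 4 bumps 8 from row 2; 8 appends to row 3. P = [[1, 3, 6], [2, 4], [7, 8]], Q = [[1, 2, 5], [3, 6], [4, 7]].
Insert 5: 5 bumps 6 from row 1; 6 appends to row 2. P = [[1, 3, 5], [2, 4, 6], [7, 8]], Q = [[1, 2, 5], [3, 6, 8], [4, 7]].

So P = [[1, 3, 5], [2, 4, 6], [7, 8]], Q = [[1, 2, 5], [3, 6, 8], [4, 7]].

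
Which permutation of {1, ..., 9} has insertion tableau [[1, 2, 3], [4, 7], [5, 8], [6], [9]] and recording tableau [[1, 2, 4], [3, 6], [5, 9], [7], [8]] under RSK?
1 9 6 8 5 7 4 2 3

Reverse RSK: for i = n, n-1, ..., 1, locate i in Q, remove the corresponding corner cell from P, and reverse-bump its entry up through P; the value ejected from row 1 is w(i).

So w = 1 9 6 8 5 7 4 2 3.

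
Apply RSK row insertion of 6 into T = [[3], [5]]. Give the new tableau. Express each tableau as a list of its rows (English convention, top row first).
6 is larger than every entry of row 1, so it is appended to row 1. The new tableau is [[3, 6], [5]].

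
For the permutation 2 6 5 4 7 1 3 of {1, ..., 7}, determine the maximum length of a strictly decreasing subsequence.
4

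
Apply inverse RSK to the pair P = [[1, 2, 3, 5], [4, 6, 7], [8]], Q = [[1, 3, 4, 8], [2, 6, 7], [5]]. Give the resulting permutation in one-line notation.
8 4 6 7 1 2 3 5

Reverse RSK: for i = n, n-1, ..., 1, locate i in Q, remove the corresponding corner cell from P, and reverse-bump its entry up through P; the value ejected from row 1 is w(i).

So w = 8 4 6 7 1 2 3 5.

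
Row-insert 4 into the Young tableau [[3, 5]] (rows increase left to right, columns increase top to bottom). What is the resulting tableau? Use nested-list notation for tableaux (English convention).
[[3, 4], [5]]

In row 1, 4 replaces 5 (the leftmost entry greater than 4); 5 is bumped to row 2. 5 starts a new row 2. The new tableau is [[3, 4], [5]].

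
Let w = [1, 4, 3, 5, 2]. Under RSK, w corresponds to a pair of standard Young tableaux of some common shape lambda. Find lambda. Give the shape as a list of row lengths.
[3, 1, 1]

Row-insert each entry into an empty tableau.

After inserting 1: P = [[1]].
After inserting 4: P = [[1, 4]].
After inserting 3: P = [[1, 3], [4]].
After inserting 5: P = [[1, 3, 5], [4]].
After inserting 2: P = [[1, 2, 5], [3], [4]].

The final insertion tableau P = [[1, 2, 5], [3], [4]] has shape [3, 1, 1].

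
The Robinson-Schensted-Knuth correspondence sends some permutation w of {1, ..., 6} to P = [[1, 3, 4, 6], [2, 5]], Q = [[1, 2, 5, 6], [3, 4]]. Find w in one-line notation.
Reverse the RSK construction: for i from n down to 1, find the cell of Q containing i, remove the entry at that cell from P, and reverse-bump it up through P; the value ejected from row 1 is w(i).

Step i=6: Q has 6 at row 1, column 4; remove that cell from P, ejecting 6. So w(6) = 6. P is now [[1, 3, 4], [2, 5]].
Step i=5: Q has 5 at row 1, column 3; remove that cell from P, ejecting 4. So w(5) = 4. P is now [[1, 3], [2, 5]].
Step i=4: Q has 4 at row 2, column 2; remove 5 from row 2 of P and reverse-bump: 5 enters row 1 and ejects 3. So w(4) = 3. P is now [[1, 5], [2]].
Step i=3: Q has 3 at row 2, column 1; remove 2 from row 2 of P and reverse-bump: 2 enters row 1 and ejects 1. So w(3) = 1. P is now [[2, 5]].
Step i=2: Q has 2 at row 1, column 2; remove that cell from P, ejecting 5. So w(2) = 5. P is now [[2]].
Step i=1: Q has 1 at row 1, column 1; remove that cell from P, ejecting 2. So w(1) = 2. P is now [].

So w = 2 5 1 3 4 6.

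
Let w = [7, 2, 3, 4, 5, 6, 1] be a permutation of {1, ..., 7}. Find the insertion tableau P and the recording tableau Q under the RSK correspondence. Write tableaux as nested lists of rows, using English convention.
Insert each entry of the permutation into P by Schensted row insertion, recording in Q the position of each new cell.

Insert 7: appended to row 1. P = [[7]].
Insert 2: 2 bumps 7 from row 1; 7 starts row 2. P = [[2], [7]].
Insert 3: appended to row 1. P = [[2, 3], [7]].
Insert 4: appended to row 1. P = [[2, 3, 4], [7]].
Insert 5: appended to row 1. P = [[2, 3, 4, 5], [7]].
Insert 6: appended to row 1. P = [[2, 3, 4, 5, 6], [7]].
Insert 1: 1 bumps 2 from row 1; 2 bumps 7 from row 2; 7 starts row 3. P = [[1, 3, 4, 5, 6], [2], [7]].

So P = [[1, 3, 4, 5, 6], [2], [7]], Q = [[1, 3, 4, 5, 6], [2], [7]].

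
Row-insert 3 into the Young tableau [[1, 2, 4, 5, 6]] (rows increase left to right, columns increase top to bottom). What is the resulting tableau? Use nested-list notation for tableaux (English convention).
In row 1, 3 replaces 4 (the leftmost entry greater than 3); 4 is bumped to row 2. 4 starts a new row 2. The new tableau is [[1, 2, 3, 5, 6], [4]].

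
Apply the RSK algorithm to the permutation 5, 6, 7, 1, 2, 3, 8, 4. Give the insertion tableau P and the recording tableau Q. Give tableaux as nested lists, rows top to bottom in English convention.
Insert each entry of the permutation into P by Schensted row insertion, recording in Q the position of each new cell.

Insert 5: appended to row 1. P = [[5]].
Insert 6: appended to row 1. P = [[5, 6]].
Insert 7: appended to row 1. P = [[5, 6, 7]].
Insert 1: 1 bumps 5 from row 1; 5 starts row 2. P = [[1, 6, 7], [5]].
Insert 2: 2 bumps 6 from row 1; 6 appends to row 2. P = [[1, 2, 7], [5, 6]].
Insert 3: 3 bumps 7 from row 1; 7 appends to row 2. P = [[1, 2, 3], [5, 6, 7]].
Insert 8: appended to row 1. P = [[1, 2, 3, 8], [5, 6, 7]].
Insert 4: 4 bumps 8 from row 1; 8 appends to row 2. P = [[1, 2, 3, 4], [5, 6, 7, 8]].

So P = [[1, 2, 3, 4], [5, 6, 7, 8]], Q = [[1, 2, 3, 7], [4, 5, 6, 8]].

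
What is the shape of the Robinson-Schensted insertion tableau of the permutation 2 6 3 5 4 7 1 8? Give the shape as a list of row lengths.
Row-insert each entry into an empty tableau.

After inserting 2: P = [[2]].
After inserting 6: P = [[2, 6]].
After inserting 3: P = [[2, 3], [6]].
After inserting 5: P = [[2, 3, 5], [6]].
After inserting 4: P = [[2, 3, 4], [5], [6]].
After inserting 7: P = [[2, 3, 4, 7], [5], [6]].
After inserting 1: P = [[1, 3, 4, 7], [2], [5], [6]].
After inserting 8: P = [[1, 3, 4, 7, 8], [2], [5], [6]].

The final insertion tableau P = [[1, 3, 4, 7, 8], [2], [5], [6]] has shape [5, 1, 1, 1].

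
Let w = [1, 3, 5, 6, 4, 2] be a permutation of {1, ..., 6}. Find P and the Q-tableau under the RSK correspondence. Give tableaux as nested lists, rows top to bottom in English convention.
Insert each entry of the permutation into P by Schensted row insertion, recording in Q the position of each new cell.

Insert 1: appended to row 1. P = [[1]].
Insert 3: appended to row 1. P = [[1, 3]].
Insert 5: appended to row 1. P = [[1, 3, 5]].
Insert 6: appended to row 1. P = [[1, 3, 5, 6]].
Insert 4: 4 bumps 5 from row 1; 5 starts row 2. P = [[1, 3, 4, 6], [5]].
Insert 2: 2 bumps 3 from row 1; 3 bumps 5 from row 2; 5 starts row 3. P = [[1, 2, 4, 6], [3], [5]].

So P = [[1, 2, 4, 6], [3], [5]], Q = [[1, 2, 3, 4], [5], [6]].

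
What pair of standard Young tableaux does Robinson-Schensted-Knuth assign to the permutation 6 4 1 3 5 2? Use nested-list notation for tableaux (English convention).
Insert each entry of the permutation into P by Schensted row insertion, recording in Q the position of each new cell.

Insert 6: appended to row 1. P = [[6]].
Insert 4: 4 bumps 6 from row 1; 6 starts row 2. P = [[4], [6]].
Insert 1: 1 bumps 4 from row 1; 4 bumps 6 from row 2; 6 starts row 3. P = [[1], [4], [6]].
Insert 3: appended to row 1. P = [[1, 3], [4], [6]].
Insert 5: appended to row 1. P = [[1, 3, 5], [4], [6]].
Insert 2: 2 bumps 3 from row 1; 3 bumps 4 from row 2; 4 bumps 6 from row 3; 6 starts row 4. P = [[1, 2, 5], [3], [4], [6]].

So P = [[1, 2, 5], [3], [4], [6]], Q = [[1, 4, 5], [2], [3], [6]].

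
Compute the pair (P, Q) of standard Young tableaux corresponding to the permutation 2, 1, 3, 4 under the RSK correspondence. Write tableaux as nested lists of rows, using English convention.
P = [[1, 3, 4], [2]], Q = [[1, 3, 4], [2]]

Insert each entry of the permutation into P by Schensted row insertion, recording in Q the position of each new cell.

Insert 2: appended to row 1. P = [[2]].
Insert 1: 1 bumps 2 from row 1; 2 starts row 2. P = [[1], [2]].
Insert 3: appended to row 1. P = [[1, 3], [2]].
Insert 4: appended to row 1. P = [[1, 3, 4], [2]].

So P = [[1, 3, 4], [2]], Q = [[1, 3, 4], [2]].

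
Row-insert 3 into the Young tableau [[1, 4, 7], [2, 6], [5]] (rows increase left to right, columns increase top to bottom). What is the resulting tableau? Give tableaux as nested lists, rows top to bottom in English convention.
In row 1, 3 replaces 4 (the leftmost entry greater than 3); 4 is bumped to row 2. In row 2, 4 replaces 6 (the leftmost entry greater than 4); 6 is bumped to row 3. 6 is appended to row 3. The new tableau is [[1, 3, 7], [2, 4], [5, 6]].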